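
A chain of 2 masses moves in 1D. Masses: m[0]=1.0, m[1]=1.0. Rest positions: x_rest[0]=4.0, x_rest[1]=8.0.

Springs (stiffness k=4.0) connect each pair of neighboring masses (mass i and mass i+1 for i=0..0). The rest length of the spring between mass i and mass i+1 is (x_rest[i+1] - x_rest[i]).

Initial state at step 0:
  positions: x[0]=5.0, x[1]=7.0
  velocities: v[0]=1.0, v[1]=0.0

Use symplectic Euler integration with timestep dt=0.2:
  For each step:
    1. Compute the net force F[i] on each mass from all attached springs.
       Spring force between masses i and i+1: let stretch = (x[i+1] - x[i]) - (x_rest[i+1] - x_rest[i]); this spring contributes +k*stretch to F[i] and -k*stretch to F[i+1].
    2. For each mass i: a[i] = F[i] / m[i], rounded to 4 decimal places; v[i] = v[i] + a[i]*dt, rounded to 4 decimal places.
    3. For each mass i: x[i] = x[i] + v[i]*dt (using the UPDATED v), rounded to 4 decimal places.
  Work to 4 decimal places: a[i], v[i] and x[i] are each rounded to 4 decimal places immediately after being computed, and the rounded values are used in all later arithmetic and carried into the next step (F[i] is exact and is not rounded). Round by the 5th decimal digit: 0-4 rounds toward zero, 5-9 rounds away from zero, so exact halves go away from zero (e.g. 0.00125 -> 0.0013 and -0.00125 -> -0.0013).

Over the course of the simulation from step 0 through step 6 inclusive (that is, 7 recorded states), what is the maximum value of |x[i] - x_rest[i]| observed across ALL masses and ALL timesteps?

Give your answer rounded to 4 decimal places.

Step 0: x=[5.0000 7.0000] v=[1.0000 0.0000]
Step 1: x=[4.8800 7.3200] v=[-0.6000 1.6000]
Step 2: x=[4.5104 7.8896] v=[-1.8480 2.8480]
Step 3: x=[4.0415 8.5585] v=[-2.3446 3.3446]
Step 4: x=[3.6553 9.1447] v=[-1.9310 2.9310]
Step 5: x=[3.5074 9.4926] v=[-0.7395 1.7395]
Step 6: x=[3.6771 9.5229] v=[0.8487 0.1513]
Max displacement = 1.5229

Answer: 1.5229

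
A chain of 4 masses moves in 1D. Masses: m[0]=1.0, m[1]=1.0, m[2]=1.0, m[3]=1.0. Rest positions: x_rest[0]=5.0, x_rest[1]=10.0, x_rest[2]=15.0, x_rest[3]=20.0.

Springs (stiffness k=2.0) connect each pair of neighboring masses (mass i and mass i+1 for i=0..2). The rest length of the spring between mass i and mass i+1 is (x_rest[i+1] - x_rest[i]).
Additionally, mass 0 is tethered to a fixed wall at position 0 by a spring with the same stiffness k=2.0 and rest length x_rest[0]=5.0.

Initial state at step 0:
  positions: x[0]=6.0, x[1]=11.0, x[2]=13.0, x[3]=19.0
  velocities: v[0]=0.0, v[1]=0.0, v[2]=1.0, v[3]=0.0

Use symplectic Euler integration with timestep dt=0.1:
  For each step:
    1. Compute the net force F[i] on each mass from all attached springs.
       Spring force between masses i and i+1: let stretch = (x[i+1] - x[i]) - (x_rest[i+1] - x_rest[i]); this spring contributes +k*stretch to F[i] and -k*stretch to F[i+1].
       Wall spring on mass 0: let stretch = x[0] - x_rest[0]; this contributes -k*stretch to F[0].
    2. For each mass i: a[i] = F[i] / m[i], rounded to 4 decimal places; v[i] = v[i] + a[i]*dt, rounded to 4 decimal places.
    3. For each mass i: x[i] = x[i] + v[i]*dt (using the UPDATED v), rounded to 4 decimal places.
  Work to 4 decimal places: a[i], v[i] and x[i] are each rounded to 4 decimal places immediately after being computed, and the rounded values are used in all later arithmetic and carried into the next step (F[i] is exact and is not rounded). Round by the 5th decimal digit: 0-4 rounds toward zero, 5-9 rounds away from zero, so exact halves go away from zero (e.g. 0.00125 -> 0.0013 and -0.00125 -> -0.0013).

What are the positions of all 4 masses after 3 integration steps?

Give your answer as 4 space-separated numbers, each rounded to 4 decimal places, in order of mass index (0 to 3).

Answer: 5.8781 10.6656 13.7405 18.8977

Derivation:
Step 0: x=[6.0000 11.0000 13.0000 19.0000] v=[0.0000 0.0000 1.0000 0.0000]
Step 1: x=[5.9800 10.9400 13.1800 18.9800] v=[-0.2000 -0.6000 1.8000 -0.2000]
Step 2: x=[5.9396 10.8256 13.4312 18.9440] v=[-0.4040 -1.1440 2.5120 -0.3600]
Step 3: x=[5.8781 10.6656 13.7405 18.8977] v=[-0.6147 -1.6001 3.0934 -0.4626]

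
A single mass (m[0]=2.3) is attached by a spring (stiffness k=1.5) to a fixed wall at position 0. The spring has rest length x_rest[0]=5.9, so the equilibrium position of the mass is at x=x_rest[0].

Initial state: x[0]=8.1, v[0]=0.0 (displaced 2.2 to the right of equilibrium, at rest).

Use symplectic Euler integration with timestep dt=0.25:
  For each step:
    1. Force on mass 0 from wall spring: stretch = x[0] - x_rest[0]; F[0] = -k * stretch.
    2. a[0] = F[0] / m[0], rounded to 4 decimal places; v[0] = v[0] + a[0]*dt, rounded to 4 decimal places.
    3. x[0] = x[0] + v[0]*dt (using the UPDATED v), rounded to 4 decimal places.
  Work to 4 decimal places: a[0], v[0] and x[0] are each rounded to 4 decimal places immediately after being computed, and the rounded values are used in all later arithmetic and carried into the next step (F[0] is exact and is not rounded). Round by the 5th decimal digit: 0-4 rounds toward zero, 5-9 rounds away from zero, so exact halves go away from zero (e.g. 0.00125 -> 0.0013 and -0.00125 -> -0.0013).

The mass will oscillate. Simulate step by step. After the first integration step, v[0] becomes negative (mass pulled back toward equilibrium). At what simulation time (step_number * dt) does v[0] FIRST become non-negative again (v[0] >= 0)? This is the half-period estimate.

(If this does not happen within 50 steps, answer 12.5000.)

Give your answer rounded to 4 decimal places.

Answer: 4.0000

Derivation:
Step 0: x=[8.1000] v=[0.0000]
Step 1: x=[8.0103] v=[-0.3587]
Step 2: x=[7.8346] v=[-0.7028]
Step 3: x=[7.5801] v=[-1.0182]
Step 4: x=[7.2571] v=[-1.2921]
Step 5: x=[6.8788] v=[-1.5134]
Step 6: x=[6.4606] v=[-1.6730]
Step 7: x=[6.0195] v=[-1.7644]
Step 8: x=[5.5735] v=[-1.7839]
Step 9: x=[5.1408] v=[-1.7307]
Step 10: x=[4.7391] v=[-1.6069]
Step 11: x=[4.3847] v=[-1.4176]
Step 12: x=[4.0921] v=[-1.1706]
Step 13: x=[3.8732] v=[-0.8758]
Step 14: x=[3.7369] v=[-0.5454]
Step 15: x=[3.6887] v=[-0.1927]
Step 16: x=[3.7307] v=[0.1679]
First v>=0 after going negative at step 16, time=4.0000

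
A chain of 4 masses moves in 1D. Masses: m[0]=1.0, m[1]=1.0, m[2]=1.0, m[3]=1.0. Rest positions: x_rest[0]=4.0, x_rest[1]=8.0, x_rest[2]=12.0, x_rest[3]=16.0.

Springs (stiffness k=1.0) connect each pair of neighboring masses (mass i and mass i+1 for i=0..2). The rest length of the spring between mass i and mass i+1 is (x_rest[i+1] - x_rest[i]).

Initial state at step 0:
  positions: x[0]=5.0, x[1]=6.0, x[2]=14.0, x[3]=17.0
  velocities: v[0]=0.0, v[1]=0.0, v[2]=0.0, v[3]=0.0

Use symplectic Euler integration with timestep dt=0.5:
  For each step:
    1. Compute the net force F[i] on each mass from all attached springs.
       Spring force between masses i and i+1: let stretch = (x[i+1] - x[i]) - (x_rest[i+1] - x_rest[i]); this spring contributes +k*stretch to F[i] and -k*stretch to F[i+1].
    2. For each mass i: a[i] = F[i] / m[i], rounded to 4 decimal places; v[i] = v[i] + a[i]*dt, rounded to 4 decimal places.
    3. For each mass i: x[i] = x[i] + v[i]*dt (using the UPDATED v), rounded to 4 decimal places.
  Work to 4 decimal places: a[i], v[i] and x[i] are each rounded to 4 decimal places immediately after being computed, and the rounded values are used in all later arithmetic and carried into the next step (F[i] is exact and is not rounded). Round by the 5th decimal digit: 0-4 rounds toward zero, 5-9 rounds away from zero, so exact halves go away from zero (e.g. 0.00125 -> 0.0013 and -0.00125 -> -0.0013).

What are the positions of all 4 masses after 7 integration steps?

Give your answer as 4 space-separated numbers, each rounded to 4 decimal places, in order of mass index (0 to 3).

Step 0: x=[5.0000 6.0000 14.0000 17.0000] v=[0.0000 0.0000 0.0000 0.0000]
Step 1: x=[4.2500 7.7500 12.7500 17.2500] v=[-1.5000 3.5000 -2.5000 0.5000]
Step 2: x=[3.3750 9.8750 11.3750 17.3750] v=[-1.7500 4.2500 -2.7500 0.2500]
Step 3: x=[3.1250 10.7500 11.1250 17.0000] v=[-0.5000 1.7500 -0.5000 -0.7500]
Step 4: x=[3.7813 9.8125 12.2500 16.1563] v=[1.3125 -1.8750 2.2500 -1.6875]
Step 5: x=[4.9454 7.9766 13.7422 15.3360] v=[2.3281 -3.6719 2.9844 -1.6407]
Step 6: x=[5.8673 6.8243 14.1915 15.1172] v=[1.8437 -2.3047 0.8985 -0.4376]
Step 7: x=[6.0284 7.2745 13.0304 15.6670] v=[0.3222 0.9004 -2.3223 1.0996]

Answer: 6.0284 7.2745 13.0304 15.6670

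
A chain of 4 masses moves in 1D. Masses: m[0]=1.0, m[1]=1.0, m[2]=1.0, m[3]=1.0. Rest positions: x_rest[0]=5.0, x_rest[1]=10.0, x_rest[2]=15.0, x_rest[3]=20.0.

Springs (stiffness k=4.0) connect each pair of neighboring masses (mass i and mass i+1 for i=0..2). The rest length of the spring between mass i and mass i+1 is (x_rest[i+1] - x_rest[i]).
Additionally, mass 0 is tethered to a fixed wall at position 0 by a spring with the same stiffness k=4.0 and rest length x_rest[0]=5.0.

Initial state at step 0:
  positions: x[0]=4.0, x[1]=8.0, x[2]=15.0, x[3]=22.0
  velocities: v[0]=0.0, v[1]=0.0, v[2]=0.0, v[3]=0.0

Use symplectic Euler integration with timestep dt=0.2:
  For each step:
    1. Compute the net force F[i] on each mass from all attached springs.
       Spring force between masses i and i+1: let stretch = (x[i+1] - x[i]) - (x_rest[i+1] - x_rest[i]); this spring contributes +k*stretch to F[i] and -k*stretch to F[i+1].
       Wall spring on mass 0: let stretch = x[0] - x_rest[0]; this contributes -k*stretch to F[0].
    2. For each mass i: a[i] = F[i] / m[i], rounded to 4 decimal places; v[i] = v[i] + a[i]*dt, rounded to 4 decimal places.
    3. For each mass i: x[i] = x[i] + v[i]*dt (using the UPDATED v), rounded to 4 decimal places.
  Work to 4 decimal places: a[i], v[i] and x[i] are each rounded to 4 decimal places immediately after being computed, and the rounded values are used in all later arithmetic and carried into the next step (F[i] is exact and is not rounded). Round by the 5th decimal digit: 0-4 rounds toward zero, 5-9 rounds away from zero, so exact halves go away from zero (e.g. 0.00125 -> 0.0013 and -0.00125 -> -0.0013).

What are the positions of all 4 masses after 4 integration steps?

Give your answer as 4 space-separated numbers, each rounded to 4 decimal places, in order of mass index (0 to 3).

Answer: 4.8341 10.9220 15.2296 19.5360

Derivation:
Step 0: x=[4.0000 8.0000 15.0000 22.0000] v=[0.0000 0.0000 0.0000 0.0000]
Step 1: x=[4.0000 8.4800 15.0000 21.6800] v=[0.0000 2.4000 0.0000 -1.6000]
Step 2: x=[4.0768 9.2864 15.0256 21.0912] v=[0.3840 4.0320 0.1280 -2.9440]
Step 3: x=[4.3348 10.1775 15.1034 20.3319] v=[1.2902 4.4557 0.3891 -3.7965]
Step 4: x=[4.8341 10.9220 15.2296 19.5360] v=[2.4965 3.7223 0.6312 -3.9793]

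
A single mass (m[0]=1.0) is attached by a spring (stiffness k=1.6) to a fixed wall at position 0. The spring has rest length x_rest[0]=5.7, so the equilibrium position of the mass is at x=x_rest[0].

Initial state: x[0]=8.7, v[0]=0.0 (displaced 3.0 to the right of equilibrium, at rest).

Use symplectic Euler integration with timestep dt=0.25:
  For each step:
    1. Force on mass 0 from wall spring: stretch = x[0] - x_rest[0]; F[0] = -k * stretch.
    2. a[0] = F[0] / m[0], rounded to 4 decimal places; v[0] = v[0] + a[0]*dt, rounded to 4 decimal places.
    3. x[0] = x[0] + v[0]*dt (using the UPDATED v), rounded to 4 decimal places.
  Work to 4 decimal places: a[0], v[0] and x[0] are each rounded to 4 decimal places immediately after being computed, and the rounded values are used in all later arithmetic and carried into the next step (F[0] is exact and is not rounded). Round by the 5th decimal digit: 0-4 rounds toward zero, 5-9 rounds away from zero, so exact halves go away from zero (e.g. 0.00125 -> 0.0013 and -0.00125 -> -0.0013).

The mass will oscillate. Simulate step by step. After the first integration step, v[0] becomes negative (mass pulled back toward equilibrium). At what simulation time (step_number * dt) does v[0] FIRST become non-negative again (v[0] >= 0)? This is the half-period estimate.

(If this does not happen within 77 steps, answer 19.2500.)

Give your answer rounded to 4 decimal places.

Step 0: x=[8.7000] v=[0.0000]
Step 1: x=[8.4000] v=[-1.2000]
Step 2: x=[7.8300] v=[-2.2800]
Step 3: x=[7.0470] v=[-3.1320]
Step 4: x=[6.1293] v=[-3.6708]
Step 5: x=[5.1687] v=[-3.8425]
Step 6: x=[4.2612] v=[-3.6300]
Step 7: x=[3.4976] v=[-3.0545]
Step 8: x=[2.9542] v=[-2.1736]
Step 9: x=[2.6854] v=[-1.0753]
Step 10: x=[2.7181] v=[0.1306]
First v>=0 after going negative at step 10, time=2.5000

Answer: 2.5000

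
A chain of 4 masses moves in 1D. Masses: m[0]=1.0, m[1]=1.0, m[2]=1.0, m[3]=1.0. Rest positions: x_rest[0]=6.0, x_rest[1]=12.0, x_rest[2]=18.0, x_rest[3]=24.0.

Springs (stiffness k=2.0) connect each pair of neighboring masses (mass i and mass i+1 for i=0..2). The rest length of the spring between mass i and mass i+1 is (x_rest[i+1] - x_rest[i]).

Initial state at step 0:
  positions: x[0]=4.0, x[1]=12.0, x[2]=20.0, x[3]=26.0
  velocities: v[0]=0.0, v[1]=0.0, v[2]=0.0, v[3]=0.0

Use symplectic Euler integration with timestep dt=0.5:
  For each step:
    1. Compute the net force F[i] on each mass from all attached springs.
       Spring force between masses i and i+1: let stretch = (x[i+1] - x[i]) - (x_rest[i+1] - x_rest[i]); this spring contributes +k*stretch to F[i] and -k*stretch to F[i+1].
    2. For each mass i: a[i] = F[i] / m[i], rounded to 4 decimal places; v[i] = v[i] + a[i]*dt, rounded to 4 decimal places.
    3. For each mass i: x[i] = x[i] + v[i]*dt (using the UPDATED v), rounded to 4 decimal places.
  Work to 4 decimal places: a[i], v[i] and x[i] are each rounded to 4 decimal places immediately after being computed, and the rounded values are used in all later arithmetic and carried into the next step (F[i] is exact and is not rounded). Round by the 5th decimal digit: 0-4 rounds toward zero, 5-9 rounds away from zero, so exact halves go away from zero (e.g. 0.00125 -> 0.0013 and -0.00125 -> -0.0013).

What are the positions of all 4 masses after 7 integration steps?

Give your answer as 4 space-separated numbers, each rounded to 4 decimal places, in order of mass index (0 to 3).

Step 0: x=[4.0000 12.0000 20.0000 26.0000] v=[0.0000 0.0000 0.0000 0.0000]
Step 1: x=[5.0000 12.0000 19.0000 26.0000] v=[2.0000 0.0000 -2.0000 0.0000]
Step 2: x=[6.5000 12.0000 18.0000 25.5000] v=[3.0000 0.0000 -2.0000 -1.0000]
Step 3: x=[7.7500 12.2500 17.7500 24.2500] v=[2.5000 0.5000 -0.5000 -2.5000]
Step 4: x=[8.2500 13.0000 18.0000 22.7500] v=[1.0000 1.5000 0.5000 -3.0000]
Step 5: x=[8.1250 13.8750 18.1250 21.8750] v=[-0.2500 1.7500 0.2500 -1.7500]
Step 6: x=[7.8750 14.0000 18.0000 22.1250] v=[-0.5000 0.2500 -0.2500 0.5000]
Step 7: x=[7.6875 13.0625 17.9375 23.3125] v=[-0.3750 -1.8750 -0.1250 2.3750]

Answer: 7.6875 13.0625 17.9375 23.3125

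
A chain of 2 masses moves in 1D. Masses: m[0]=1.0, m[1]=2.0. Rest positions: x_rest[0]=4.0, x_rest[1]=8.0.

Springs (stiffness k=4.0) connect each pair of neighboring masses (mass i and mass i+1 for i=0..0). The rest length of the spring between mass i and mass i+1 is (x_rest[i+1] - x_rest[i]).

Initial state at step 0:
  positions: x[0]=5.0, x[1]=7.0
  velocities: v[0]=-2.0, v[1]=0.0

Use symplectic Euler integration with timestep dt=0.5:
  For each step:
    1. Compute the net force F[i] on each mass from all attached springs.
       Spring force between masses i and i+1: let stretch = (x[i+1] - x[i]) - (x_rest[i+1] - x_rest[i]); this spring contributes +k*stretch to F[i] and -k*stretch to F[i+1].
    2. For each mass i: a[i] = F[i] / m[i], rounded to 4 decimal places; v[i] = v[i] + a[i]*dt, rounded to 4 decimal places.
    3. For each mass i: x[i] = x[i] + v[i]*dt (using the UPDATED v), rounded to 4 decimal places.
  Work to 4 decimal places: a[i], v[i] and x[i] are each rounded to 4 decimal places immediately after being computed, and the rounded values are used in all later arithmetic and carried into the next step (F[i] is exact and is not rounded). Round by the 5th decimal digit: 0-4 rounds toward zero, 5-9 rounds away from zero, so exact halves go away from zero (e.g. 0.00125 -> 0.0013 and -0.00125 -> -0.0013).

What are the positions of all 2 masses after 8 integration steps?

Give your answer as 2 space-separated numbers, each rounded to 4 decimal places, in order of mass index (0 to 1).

Answer: 1.9688 4.5157

Derivation:
Step 0: x=[5.0000 7.0000] v=[-2.0000 0.0000]
Step 1: x=[2.0000 8.0000] v=[-6.0000 2.0000]
Step 2: x=[1.0000 8.0000] v=[-2.0000 0.0000]
Step 3: x=[3.0000 6.5000] v=[4.0000 -3.0000]
Step 4: x=[4.5000 5.2500] v=[3.0000 -2.5000]
Step 5: x=[2.7500 5.6250] v=[-3.5000 0.7500]
Step 6: x=[-0.1250 6.5625] v=[-5.7500 1.8750]
Step 7: x=[-0.3125 6.1563] v=[-0.3750 -0.8125]
Step 8: x=[1.9688 4.5157] v=[4.5626 -3.2813]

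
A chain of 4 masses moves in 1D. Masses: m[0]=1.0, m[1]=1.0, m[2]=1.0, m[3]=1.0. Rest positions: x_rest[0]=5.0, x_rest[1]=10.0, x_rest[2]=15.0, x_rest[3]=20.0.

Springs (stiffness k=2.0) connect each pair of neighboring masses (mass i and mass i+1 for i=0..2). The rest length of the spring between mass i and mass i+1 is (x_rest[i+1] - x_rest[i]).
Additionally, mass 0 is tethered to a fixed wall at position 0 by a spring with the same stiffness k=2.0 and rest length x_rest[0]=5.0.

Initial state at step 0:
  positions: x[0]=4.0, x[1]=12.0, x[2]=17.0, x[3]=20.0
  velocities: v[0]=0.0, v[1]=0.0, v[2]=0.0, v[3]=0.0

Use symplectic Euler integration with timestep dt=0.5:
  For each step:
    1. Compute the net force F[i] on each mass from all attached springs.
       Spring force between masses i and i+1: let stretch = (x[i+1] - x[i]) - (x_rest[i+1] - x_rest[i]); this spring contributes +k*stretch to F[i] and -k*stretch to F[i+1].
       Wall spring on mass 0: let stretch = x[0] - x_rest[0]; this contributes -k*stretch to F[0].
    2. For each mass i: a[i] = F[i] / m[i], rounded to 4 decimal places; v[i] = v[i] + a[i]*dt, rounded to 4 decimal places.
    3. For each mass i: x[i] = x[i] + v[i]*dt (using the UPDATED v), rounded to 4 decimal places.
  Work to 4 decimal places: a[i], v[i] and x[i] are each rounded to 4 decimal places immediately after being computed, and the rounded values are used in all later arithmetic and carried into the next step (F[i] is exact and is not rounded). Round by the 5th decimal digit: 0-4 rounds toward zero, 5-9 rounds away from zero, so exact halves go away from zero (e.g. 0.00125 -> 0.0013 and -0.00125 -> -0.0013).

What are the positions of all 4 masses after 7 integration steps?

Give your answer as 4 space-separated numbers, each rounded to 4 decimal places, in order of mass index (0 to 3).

Step 0: x=[4.0000 12.0000 17.0000 20.0000] v=[0.0000 0.0000 0.0000 0.0000]
Step 1: x=[6.0000 10.5000 16.0000 21.0000] v=[4.0000 -3.0000 -2.0000 2.0000]
Step 2: x=[7.2500 9.5000 14.7500 22.0000] v=[2.5000 -2.0000 -2.5000 2.0000]
Step 3: x=[6.0000 10.0000 14.5000 21.8750] v=[-2.5000 1.0000 -0.5000 -0.2500]
Step 4: x=[3.7500 10.7500 15.6875 20.5625] v=[-4.5000 1.5000 2.3750 -2.6250]
Step 5: x=[3.1250 10.4688 16.8438 19.3125] v=[-1.2500 -0.5625 2.3125 -2.5000]
Step 6: x=[4.6094 9.7032 16.0469 19.3282] v=[2.9688 -1.5313 -1.5938 0.0313]
Step 7: x=[6.3360 9.5625 13.7188 20.2032] v=[3.4532 -0.2814 -4.6562 1.7500]

Answer: 6.3360 9.5625 13.7188 20.2032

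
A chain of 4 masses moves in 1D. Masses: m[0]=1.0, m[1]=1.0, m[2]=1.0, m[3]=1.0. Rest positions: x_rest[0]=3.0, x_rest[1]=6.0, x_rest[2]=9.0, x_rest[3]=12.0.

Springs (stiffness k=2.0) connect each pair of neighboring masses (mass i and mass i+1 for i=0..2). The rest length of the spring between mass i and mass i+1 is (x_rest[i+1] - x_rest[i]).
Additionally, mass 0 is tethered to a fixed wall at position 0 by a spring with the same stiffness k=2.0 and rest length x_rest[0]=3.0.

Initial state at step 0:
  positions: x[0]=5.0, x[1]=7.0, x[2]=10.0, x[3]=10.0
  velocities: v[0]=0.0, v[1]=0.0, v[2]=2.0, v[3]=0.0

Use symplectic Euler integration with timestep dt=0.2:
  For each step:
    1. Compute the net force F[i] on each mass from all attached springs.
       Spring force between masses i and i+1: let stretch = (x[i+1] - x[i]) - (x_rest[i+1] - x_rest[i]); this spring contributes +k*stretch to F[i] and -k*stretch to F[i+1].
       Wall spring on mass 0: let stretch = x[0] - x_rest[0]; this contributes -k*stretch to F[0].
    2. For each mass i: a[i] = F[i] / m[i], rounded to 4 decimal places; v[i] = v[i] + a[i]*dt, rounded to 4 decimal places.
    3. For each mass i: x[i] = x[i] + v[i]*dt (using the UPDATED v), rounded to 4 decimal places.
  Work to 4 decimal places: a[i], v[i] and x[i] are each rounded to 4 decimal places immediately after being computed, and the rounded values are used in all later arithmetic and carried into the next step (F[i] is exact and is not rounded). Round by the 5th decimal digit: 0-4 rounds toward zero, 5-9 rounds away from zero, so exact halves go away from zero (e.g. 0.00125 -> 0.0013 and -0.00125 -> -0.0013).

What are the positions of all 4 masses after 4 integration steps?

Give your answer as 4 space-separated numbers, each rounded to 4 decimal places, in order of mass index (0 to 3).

Answer: 3.2104 7.4070 9.4913 12.1551

Derivation:
Step 0: x=[5.0000 7.0000 10.0000 10.0000] v=[0.0000 0.0000 2.0000 0.0000]
Step 1: x=[4.7600 7.0800 10.1600 10.2400] v=[-1.2000 0.4000 0.8000 1.2000]
Step 2: x=[4.3248 7.2208 10.0800 10.7136] v=[-2.1760 0.7040 -0.4000 2.3680]
Step 3: x=[3.7753 7.3587 9.8220 11.3765] v=[-2.7475 0.6893 -1.2902 3.3146]
Step 4: x=[3.2104 7.4070 9.4913 12.1551] v=[-2.8243 0.2413 -1.6537 3.8928]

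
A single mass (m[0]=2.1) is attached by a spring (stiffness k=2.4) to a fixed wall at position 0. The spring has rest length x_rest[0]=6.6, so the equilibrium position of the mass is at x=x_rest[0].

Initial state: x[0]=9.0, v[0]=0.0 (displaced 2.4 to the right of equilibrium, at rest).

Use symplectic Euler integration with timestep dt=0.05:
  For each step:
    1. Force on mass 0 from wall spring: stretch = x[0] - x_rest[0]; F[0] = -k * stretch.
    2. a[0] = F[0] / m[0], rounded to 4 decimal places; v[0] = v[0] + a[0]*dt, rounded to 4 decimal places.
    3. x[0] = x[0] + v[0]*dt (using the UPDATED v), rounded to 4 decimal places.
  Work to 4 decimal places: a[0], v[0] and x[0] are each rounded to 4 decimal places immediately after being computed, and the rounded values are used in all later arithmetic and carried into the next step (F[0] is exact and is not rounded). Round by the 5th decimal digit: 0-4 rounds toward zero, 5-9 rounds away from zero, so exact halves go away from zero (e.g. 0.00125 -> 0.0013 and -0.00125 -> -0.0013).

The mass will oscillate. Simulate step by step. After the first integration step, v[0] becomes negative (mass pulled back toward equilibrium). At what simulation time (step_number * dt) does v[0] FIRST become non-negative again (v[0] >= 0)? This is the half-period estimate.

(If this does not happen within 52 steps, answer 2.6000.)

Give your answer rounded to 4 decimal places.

Answer: 2.6000

Derivation:
Step 0: x=[9.0000] v=[0.0000]
Step 1: x=[8.9931] v=[-0.1371]
Step 2: x=[8.9794] v=[-0.2739]
Step 3: x=[8.9589] v=[-0.4099]
Step 4: x=[8.9317] v=[-0.5447]
Step 5: x=[8.8978] v=[-0.6779]
Step 6: x=[8.8573] v=[-0.8092]
Step 7: x=[8.8104] v=[-0.9382]
Step 8: x=[8.7572] v=[-1.0645]
Step 9: x=[8.6978] v=[-1.1878]
Step 10: x=[8.6324] v=[-1.3077]
Step 11: x=[8.5612] v=[-1.4238]
Step 12: x=[8.4844] v=[-1.5359]
Step 13: x=[8.4022] v=[-1.6436]
Step 14: x=[8.3149] v=[-1.7466]
Step 15: x=[8.2227] v=[-1.8446]
Step 16: x=[8.1258] v=[-1.9373]
Step 17: x=[8.0246] v=[-2.0245]
Step 18: x=[7.9193] v=[-2.1059]
Step 19: x=[7.8102] v=[-2.1813]
Step 20: x=[7.6977] v=[-2.2505]
Step 21: x=[7.5820] v=[-2.3132]
Step 22: x=[7.4635] v=[-2.3693]
Step 23: x=[7.3426] v=[-2.4186]
Step 24: x=[7.2196] v=[-2.4610]
Step 25: x=[7.0948] v=[-2.4964]
Step 26: x=[6.9686] v=[-2.5247]
Step 27: x=[6.8413] v=[-2.5458]
Step 28: x=[6.7133] v=[-2.5596]
Step 29: x=[6.5850] v=[-2.5661]
Step 30: x=[6.4567] v=[-2.5652]
Step 31: x=[6.3289] v=[-2.5570]
Step 32: x=[6.2018] v=[-2.5415]
Step 33: x=[6.0759] v=[-2.5187]
Step 34: x=[5.9515] v=[-2.4888]
Step 35: x=[5.8289] v=[-2.4517]
Step 36: x=[5.7085] v=[-2.4076]
Step 37: x=[5.5907] v=[-2.3567]
Step 38: x=[5.4758] v=[-2.2990]
Step 39: x=[5.3641] v=[-2.2348]
Step 40: x=[5.2559] v=[-2.1642]
Step 41: x=[5.1515] v=[-2.0874]
Step 42: x=[5.0513] v=[-2.0046]
Step 43: x=[4.9555] v=[-1.9161]
Step 44: x=[4.8644] v=[-1.8221]
Step 45: x=[4.7783] v=[-1.7229]
Step 46: x=[4.6974] v=[-1.6188]
Step 47: x=[4.6219] v=[-1.5101]
Step 48: x=[4.5520] v=[-1.3971]
Step 49: x=[4.4880] v=[-1.2801]
Step 50: x=[4.4300] v=[-1.1594]
Step 51: x=[4.3782] v=[-1.0354]
Step 52: x=[4.3328] v=[-0.9084]
v[0] did not become non-negative within 52 steps; using fallback time=2.6000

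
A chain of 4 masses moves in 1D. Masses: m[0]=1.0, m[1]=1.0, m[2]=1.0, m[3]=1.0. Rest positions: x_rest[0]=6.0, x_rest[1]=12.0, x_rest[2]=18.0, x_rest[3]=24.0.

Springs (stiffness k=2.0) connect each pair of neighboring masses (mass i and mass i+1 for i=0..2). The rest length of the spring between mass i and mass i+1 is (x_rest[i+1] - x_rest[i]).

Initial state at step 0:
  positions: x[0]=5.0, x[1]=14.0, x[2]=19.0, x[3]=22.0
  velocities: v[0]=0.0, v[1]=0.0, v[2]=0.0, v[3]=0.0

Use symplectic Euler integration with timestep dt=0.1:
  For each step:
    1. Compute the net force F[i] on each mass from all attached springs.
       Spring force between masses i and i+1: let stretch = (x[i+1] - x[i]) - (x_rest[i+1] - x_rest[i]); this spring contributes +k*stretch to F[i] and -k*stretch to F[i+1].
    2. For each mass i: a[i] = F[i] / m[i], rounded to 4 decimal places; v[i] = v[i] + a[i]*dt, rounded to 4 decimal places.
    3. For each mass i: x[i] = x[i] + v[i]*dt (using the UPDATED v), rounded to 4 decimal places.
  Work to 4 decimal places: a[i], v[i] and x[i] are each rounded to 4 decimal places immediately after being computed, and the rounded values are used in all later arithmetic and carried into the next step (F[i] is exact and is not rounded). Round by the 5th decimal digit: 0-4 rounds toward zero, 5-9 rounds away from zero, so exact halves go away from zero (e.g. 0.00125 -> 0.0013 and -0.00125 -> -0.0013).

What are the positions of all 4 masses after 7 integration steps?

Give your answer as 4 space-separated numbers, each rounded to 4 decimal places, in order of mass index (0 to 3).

Answer: 6.3531 12.1782 18.0277 23.4412

Derivation:
Step 0: x=[5.0000 14.0000 19.0000 22.0000] v=[0.0000 0.0000 0.0000 0.0000]
Step 1: x=[5.0600 13.9200 18.9600 22.0600] v=[0.6000 -0.8000 -0.4000 0.6000]
Step 2: x=[5.1772 13.7636 18.8812 22.1780] v=[1.1720 -1.5640 -0.7880 1.1800]
Step 3: x=[5.3461 13.5378 18.7660 22.3501] v=[1.6893 -2.2578 -1.1522 1.7206]
Step 4: x=[5.5589 13.2528 18.6179 22.5705] v=[2.1276 -2.8505 -1.4810 2.2038]
Step 5: x=[5.8055 12.9212 18.4416 22.8318] v=[2.4664 -3.3163 -1.7635 2.6133]
Step 6: x=[6.0745 12.5577 18.2427 23.1253] v=[2.6895 -3.6354 -1.9895 2.9353]
Step 7: x=[6.3531 12.1782 18.0277 23.4412] v=[2.7861 -3.7950 -2.1500 3.1588]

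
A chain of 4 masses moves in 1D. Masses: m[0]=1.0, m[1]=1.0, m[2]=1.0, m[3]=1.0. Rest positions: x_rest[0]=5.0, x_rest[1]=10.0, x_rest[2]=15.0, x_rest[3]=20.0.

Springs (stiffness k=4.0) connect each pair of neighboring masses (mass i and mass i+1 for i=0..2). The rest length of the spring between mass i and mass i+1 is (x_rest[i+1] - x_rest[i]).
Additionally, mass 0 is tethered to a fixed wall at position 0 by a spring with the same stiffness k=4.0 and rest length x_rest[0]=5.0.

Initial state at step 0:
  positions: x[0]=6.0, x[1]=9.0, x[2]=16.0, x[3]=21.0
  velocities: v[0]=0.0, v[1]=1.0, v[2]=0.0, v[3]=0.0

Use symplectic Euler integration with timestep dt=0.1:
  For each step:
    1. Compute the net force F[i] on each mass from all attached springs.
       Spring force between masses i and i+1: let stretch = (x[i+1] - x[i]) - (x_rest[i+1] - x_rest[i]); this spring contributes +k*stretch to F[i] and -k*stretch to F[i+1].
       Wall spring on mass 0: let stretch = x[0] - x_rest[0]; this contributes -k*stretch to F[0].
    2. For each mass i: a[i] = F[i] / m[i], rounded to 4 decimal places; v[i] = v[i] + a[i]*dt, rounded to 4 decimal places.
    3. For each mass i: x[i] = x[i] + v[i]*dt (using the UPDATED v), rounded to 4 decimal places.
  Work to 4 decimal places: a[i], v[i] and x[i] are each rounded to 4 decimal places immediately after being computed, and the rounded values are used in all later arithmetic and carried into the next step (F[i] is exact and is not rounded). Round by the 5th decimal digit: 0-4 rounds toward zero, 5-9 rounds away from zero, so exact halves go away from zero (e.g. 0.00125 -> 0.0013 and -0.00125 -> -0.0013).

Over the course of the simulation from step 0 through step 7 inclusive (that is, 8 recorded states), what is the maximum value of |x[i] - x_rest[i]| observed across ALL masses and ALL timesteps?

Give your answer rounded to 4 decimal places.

Answer: 1.7484

Derivation:
Step 0: x=[6.0000 9.0000 16.0000 21.0000] v=[0.0000 1.0000 0.0000 0.0000]
Step 1: x=[5.8800 9.2600 15.9200 21.0000] v=[-1.2000 2.6000 -0.8000 0.0000]
Step 2: x=[5.6600 9.6512 15.7768 20.9968] v=[-2.2000 3.9120 -1.4320 -0.0320]
Step 3: x=[5.3733 10.1278 15.5974 20.9848] v=[-2.8675 4.7658 -1.7942 -0.1200]
Step 4: x=[5.0618 10.6330 15.4147 20.9573] v=[-3.1150 5.0518 -1.8271 -0.2750]
Step 5: x=[4.7707 11.1066 15.2624 20.9081] v=[-2.9112 4.7360 -1.5227 -0.4920]
Step 6: x=[4.5422 11.4930 15.1697 20.8331] v=[-2.2851 3.8640 -0.9267 -0.7503]
Step 7: x=[4.4100 11.7484 15.1565 20.7315] v=[-1.3217 2.5544 -0.1320 -1.0157]
Max displacement = 1.7484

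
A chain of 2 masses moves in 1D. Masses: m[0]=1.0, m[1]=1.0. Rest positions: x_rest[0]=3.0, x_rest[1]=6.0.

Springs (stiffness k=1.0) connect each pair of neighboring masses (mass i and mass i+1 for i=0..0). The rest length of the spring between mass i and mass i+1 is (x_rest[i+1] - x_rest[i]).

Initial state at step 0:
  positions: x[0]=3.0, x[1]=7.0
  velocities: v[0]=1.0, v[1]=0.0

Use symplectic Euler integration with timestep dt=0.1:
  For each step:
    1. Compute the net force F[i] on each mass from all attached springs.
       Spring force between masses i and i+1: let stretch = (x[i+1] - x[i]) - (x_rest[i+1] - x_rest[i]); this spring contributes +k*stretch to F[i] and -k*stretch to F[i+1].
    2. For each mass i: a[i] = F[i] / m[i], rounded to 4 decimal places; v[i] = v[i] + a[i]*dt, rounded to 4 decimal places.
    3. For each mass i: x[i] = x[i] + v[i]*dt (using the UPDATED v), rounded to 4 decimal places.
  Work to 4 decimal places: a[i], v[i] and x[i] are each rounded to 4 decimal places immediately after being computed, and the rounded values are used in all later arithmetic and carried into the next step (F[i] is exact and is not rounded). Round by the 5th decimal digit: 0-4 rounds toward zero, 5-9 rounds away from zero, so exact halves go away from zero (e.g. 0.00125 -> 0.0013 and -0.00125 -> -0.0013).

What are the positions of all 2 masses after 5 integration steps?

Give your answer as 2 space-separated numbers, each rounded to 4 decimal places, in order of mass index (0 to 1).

Step 0: x=[3.0000 7.0000] v=[1.0000 0.0000]
Step 1: x=[3.1100 6.9900] v=[1.1000 -0.1000]
Step 2: x=[3.2288 6.9712] v=[1.1880 -0.1880]
Step 3: x=[3.3550 6.9450] v=[1.2622 -0.2622]
Step 4: x=[3.4871 6.9129] v=[1.3212 -0.3212]
Step 5: x=[3.6235 6.8765] v=[1.3638 -0.3638]

Answer: 3.6235 6.8765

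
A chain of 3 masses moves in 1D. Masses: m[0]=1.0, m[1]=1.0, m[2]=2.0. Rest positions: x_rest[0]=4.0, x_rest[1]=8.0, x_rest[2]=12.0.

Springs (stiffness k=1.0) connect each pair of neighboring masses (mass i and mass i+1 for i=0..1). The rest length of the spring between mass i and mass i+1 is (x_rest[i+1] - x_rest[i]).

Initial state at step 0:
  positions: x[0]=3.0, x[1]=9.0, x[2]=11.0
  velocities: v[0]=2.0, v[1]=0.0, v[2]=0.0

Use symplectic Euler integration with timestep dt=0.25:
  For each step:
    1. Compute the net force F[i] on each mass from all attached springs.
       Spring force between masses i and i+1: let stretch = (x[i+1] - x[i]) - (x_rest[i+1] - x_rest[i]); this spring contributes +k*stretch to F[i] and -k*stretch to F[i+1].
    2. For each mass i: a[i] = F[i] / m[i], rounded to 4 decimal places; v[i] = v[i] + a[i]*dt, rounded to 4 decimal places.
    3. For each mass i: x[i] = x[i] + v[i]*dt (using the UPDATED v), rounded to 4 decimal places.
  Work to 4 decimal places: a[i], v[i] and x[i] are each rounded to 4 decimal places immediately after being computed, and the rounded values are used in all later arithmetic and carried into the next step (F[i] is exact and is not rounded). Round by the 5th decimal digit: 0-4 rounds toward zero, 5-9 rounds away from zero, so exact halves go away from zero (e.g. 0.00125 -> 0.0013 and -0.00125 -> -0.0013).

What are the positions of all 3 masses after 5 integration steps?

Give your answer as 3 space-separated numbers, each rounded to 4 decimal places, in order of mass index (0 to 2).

Answer: 6.1169 7.0669 11.6583

Derivation:
Step 0: x=[3.0000 9.0000 11.0000] v=[2.0000 0.0000 0.0000]
Step 1: x=[3.6250 8.7500 11.0625] v=[2.5000 -1.0000 0.2500]
Step 2: x=[4.3203 8.3242 11.1778] v=[2.7813 -1.7031 0.4610]
Step 3: x=[5.0159 7.8265 11.3289] v=[2.7823 -1.9907 0.6043]
Step 4: x=[5.6372 7.3721 11.4955] v=[2.4850 -1.8178 0.6665]
Step 5: x=[6.1169 7.0669 11.6583] v=[1.9187 -1.2207 0.6511]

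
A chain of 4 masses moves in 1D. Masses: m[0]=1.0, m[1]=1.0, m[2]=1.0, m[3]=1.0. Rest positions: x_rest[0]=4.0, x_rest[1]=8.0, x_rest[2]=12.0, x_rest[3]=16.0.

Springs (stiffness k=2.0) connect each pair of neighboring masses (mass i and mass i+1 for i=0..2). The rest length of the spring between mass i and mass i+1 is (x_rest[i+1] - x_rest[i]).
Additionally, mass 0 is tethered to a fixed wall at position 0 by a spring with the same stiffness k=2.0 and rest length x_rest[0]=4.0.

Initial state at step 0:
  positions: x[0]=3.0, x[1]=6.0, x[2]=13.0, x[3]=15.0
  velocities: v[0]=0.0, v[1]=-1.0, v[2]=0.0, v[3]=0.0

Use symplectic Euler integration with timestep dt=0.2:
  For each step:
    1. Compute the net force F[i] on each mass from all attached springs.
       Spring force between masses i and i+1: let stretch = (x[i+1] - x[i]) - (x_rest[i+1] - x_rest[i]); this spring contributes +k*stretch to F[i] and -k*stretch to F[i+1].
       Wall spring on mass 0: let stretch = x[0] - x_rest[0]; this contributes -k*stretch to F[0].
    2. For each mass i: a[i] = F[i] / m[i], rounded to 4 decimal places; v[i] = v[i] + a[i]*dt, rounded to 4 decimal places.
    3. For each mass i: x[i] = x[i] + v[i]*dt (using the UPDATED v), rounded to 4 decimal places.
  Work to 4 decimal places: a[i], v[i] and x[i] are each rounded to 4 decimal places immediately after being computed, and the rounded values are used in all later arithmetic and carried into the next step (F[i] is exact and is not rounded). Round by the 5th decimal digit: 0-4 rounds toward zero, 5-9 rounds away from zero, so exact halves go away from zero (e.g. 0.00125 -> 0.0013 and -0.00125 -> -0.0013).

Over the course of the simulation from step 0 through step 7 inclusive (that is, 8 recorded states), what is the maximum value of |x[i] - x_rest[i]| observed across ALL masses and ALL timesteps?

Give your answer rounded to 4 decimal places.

Answer: 2.4943

Derivation:
Step 0: x=[3.0000 6.0000 13.0000 15.0000] v=[0.0000 -1.0000 0.0000 0.0000]
Step 1: x=[3.0000 6.1200 12.6000 15.1600] v=[0.0000 0.6000 -2.0000 0.8000]
Step 2: x=[3.0096 6.5088 11.8864 15.4352] v=[0.0480 1.9440 -3.5680 1.3760]
Step 3: x=[3.0584 7.0479 11.0265 15.7465] v=[0.2438 2.6954 -4.2995 1.5565]
Step 4: x=[3.1816 7.5861 10.2259 16.0002] v=[0.6162 2.6910 -4.0029 1.2685]
Step 5: x=[3.4027 7.9831 9.6761 16.1120] v=[1.1054 1.9851 -2.7491 0.5588]
Step 6: x=[3.7180 8.1491 9.5057 16.0289] v=[1.5765 0.8301 -0.8519 -0.4156]
Step 7: x=[4.0903 8.0692 9.7486 15.7439] v=[1.8617 -0.3997 1.2147 -1.4249]
Max displacement = 2.4943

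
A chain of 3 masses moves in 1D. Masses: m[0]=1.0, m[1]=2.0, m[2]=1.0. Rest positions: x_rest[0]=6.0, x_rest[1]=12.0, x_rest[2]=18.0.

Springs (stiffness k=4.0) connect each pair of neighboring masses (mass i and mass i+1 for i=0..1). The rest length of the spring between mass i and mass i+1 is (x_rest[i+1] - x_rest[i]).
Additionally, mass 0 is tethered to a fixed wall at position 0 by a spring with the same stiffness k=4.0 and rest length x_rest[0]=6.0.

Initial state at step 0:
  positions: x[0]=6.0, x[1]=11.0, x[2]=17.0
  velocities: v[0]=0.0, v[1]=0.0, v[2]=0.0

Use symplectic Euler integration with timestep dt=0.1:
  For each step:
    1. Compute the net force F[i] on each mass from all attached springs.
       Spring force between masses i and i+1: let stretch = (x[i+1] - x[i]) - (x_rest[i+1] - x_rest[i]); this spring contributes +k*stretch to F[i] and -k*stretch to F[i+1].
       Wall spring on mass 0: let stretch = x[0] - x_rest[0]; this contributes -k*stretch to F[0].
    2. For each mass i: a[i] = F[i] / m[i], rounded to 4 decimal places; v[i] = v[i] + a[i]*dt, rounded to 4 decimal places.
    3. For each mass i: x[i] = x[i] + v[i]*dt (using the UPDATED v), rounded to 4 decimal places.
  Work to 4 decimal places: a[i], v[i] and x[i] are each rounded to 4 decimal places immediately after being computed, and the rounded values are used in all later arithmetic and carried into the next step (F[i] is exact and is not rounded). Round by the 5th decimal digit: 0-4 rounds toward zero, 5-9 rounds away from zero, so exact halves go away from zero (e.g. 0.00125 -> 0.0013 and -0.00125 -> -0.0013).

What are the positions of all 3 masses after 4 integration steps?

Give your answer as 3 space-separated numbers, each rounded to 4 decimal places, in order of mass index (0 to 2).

Answer: 5.6573 11.1771 17.0113

Derivation:
Step 0: x=[6.0000 11.0000 17.0000] v=[0.0000 0.0000 0.0000]
Step 1: x=[5.9600 11.0200 17.0000] v=[-0.4000 0.2000 0.0000]
Step 2: x=[5.8840 11.0584 17.0008] v=[-0.7600 0.3840 0.0080]
Step 3: x=[5.7796 11.1122 17.0039] v=[-1.0438 0.5376 0.0310]
Step 4: x=[5.6573 11.1771 17.0113] v=[-1.2226 0.6494 0.0743]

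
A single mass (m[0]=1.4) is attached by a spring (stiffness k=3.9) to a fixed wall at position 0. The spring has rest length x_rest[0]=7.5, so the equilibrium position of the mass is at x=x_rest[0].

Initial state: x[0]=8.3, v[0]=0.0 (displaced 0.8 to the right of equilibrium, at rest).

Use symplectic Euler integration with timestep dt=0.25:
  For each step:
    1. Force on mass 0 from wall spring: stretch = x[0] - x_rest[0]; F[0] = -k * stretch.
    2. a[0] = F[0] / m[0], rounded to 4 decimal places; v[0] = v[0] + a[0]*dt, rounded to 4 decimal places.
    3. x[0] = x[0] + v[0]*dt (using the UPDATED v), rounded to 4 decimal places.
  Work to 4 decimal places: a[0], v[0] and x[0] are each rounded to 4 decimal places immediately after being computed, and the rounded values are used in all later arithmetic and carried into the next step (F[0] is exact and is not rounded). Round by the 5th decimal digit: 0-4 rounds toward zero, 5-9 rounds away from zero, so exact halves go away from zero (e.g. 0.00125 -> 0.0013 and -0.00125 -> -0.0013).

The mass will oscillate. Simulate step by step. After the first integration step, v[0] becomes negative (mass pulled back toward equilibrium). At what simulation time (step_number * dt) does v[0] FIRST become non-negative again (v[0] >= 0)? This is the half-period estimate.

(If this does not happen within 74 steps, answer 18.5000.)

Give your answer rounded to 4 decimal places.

Step 0: x=[8.3000] v=[0.0000]
Step 1: x=[8.1607] v=[-0.5572]
Step 2: x=[7.9064] v=[-1.0173]
Step 3: x=[7.5813] v=[-1.3003]
Step 4: x=[7.2421] v=[-1.3569]
Step 5: x=[6.9478] v=[-1.1773]
Step 6: x=[6.7496] v=[-0.7927]
Step 7: x=[6.6821] v=[-0.2701]
Step 8: x=[6.7570] v=[0.2995]
First v>=0 after going negative at step 8, time=2.0000

Answer: 2.0000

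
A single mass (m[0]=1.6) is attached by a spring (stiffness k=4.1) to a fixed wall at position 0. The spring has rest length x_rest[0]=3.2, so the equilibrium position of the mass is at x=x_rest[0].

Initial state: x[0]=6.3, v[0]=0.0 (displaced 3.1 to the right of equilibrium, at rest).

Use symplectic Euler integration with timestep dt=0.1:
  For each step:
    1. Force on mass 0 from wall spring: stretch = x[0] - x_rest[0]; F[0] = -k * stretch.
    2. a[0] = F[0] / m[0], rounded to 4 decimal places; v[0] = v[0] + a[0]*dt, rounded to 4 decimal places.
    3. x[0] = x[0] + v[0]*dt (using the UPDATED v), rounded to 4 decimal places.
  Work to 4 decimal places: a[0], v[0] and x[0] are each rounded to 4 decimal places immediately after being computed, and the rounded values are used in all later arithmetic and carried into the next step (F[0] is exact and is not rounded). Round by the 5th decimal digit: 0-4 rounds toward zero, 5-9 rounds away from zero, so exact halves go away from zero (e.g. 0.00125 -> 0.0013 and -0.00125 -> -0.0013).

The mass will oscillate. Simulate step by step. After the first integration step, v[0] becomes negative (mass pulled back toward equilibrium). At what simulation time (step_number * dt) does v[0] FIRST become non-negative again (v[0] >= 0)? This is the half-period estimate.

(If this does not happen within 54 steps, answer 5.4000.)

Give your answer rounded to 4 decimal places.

Step 0: x=[6.3000] v=[0.0000]
Step 1: x=[6.2206] v=[-0.7944]
Step 2: x=[6.0638] v=[-1.5684]
Step 3: x=[5.8336] v=[-2.3023]
Step 4: x=[5.5359] v=[-2.9772]
Step 5: x=[5.1783] v=[-3.5758]
Step 6: x=[4.7700] v=[-4.0827]
Step 7: x=[4.3215] v=[-4.4850]
Step 8: x=[3.8443] v=[-4.7724]
Step 9: x=[3.3506] v=[-4.9375]
Step 10: x=[2.8530] v=[-4.9761]
Step 11: x=[2.3643] v=[-4.8872]
Step 12: x=[1.8970] v=[-4.6731]
Step 13: x=[1.4631] v=[-4.3392]
Step 14: x=[1.0737] v=[-3.8941]
Step 15: x=[0.7388] v=[-3.3492]
Step 16: x=[0.4670] v=[-2.7185]
Step 17: x=[0.2652] v=[-2.0182]
Step 18: x=[0.1386] v=[-1.2662]
Step 19: x=[0.0904] v=[-0.4817]
Step 20: x=[0.1219] v=[0.3151]
First v>=0 after going negative at step 20, time=2.0000

Answer: 2.0000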